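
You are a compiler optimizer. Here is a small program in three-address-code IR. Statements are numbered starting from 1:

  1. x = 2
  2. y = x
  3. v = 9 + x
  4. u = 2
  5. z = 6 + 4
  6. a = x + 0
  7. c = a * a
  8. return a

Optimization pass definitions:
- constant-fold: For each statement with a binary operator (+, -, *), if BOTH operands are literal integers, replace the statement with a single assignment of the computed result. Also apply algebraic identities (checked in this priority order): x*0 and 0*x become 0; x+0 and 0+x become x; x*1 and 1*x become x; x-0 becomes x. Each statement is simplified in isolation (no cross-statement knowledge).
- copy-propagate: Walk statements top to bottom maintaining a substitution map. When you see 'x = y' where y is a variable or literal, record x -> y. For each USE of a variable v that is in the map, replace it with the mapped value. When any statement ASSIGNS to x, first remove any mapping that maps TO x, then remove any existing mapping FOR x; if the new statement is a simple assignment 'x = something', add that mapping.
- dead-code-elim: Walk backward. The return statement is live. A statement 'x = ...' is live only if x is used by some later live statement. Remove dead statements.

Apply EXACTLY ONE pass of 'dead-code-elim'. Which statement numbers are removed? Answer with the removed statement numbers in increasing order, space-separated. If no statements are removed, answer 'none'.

Backward liveness scan:
Stmt 1 'x = 2': KEEP (x is live); live-in = []
Stmt 2 'y = x': DEAD (y not in live set ['x'])
Stmt 3 'v = 9 + x': DEAD (v not in live set ['x'])
Stmt 4 'u = 2': DEAD (u not in live set ['x'])
Stmt 5 'z = 6 + 4': DEAD (z not in live set ['x'])
Stmt 6 'a = x + 0': KEEP (a is live); live-in = ['x']
Stmt 7 'c = a * a': DEAD (c not in live set ['a'])
Stmt 8 'return a': KEEP (return); live-in = ['a']
Removed statement numbers: [2, 3, 4, 5, 7]
Surviving IR:
  x = 2
  a = x + 0
  return a

Answer: 2 3 4 5 7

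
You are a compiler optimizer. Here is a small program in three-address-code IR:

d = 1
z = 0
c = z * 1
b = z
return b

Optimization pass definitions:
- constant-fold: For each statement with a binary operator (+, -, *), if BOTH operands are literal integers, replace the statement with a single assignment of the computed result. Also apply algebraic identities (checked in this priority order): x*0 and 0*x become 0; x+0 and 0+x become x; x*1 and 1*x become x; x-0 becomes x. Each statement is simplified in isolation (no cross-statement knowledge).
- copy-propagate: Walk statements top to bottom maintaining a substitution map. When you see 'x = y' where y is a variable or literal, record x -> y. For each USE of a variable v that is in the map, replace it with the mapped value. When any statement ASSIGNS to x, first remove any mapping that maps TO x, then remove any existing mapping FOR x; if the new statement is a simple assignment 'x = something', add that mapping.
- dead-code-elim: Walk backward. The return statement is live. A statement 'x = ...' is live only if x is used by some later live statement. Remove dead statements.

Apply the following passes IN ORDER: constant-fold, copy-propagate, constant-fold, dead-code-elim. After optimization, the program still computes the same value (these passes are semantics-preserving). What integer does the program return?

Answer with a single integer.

Answer: 0

Derivation:
Initial IR:
  d = 1
  z = 0
  c = z * 1
  b = z
  return b
After constant-fold (5 stmts):
  d = 1
  z = 0
  c = z
  b = z
  return b
After copy-propagate (5 stmts):
  d = 1
  z = 0
  c = 0
  b = 0
  return 0
After constant-fold (5 stmts):
  d = 1
  z = 0
  c = 0
  b = 0
  return 0
After dead-code-elim (1 stmts):
  return 0
Evaluate:
  d = 1  =>  d = 1
  z = 0  =>  z = 0
  c = z * 1  =>  c = 0
  b = z  =>  b = 0
  return b = 0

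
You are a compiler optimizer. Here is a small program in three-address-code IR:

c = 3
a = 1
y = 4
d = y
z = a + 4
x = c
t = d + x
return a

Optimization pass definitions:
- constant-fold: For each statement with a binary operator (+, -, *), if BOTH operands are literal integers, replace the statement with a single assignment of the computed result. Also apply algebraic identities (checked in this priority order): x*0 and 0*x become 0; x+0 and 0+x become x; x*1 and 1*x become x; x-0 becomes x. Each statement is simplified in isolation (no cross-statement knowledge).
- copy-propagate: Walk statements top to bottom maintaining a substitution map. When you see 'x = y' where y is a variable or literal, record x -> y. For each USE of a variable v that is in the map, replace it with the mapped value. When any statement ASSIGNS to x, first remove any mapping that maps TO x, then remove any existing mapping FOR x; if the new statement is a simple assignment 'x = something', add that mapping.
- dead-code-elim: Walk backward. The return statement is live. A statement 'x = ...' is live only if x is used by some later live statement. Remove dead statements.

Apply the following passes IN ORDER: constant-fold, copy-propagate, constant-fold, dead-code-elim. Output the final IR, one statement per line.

Answer: return 1

Derivation:
Initial IR:
  c = 3
  a = 1
  y = 4
  d = y
  z = a + 4
  x = c
  t = d + x
  return a
After constant-fold (8 stmts):
  c = 3
  a = 1
  y = 4
  d = y
  z = a + 4
  x = c
  t = d + x
  return a
After copy-propagate (8 stmts):
  c = 3
  a = 1
  y = 4
  d = 4
  z = 1 + 4
  x = 3
  t = 4 + 3
  return 1
After constant-fold (8 stmts):
  c = 3
  a = 1
  y = 4
  d = 4
  z = 5
  x = 3
  t = 7
  return 1
After dead-code-elim (1 stmts):
  return 1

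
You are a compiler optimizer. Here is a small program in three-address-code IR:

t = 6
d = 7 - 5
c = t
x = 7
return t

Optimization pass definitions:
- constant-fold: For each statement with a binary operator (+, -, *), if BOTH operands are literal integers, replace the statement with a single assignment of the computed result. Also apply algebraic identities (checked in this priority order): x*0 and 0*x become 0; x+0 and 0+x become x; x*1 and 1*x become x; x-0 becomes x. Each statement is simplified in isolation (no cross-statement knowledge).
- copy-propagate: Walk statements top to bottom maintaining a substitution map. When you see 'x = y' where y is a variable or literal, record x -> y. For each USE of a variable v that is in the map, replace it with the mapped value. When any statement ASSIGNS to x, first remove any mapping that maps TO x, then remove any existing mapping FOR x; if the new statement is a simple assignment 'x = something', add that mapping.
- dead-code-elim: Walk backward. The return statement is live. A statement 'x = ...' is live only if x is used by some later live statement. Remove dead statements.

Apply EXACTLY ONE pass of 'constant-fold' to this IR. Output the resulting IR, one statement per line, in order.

Answer: t = 6
d = 2
c = t
x = 7
return t

Derivation:
Applying constant-fold statement-by-statement:
  [1] t = 6  (unchanged)
  [2] d = 7 - 5  -> d = 2
  [3] c = t  (unchanged)
  [4] x = 7  (unchanged)
  [5] return t  (unchanged)
Result (5 stmts):
  t = 6
  d = 2
  c = t
  x = 7
  return t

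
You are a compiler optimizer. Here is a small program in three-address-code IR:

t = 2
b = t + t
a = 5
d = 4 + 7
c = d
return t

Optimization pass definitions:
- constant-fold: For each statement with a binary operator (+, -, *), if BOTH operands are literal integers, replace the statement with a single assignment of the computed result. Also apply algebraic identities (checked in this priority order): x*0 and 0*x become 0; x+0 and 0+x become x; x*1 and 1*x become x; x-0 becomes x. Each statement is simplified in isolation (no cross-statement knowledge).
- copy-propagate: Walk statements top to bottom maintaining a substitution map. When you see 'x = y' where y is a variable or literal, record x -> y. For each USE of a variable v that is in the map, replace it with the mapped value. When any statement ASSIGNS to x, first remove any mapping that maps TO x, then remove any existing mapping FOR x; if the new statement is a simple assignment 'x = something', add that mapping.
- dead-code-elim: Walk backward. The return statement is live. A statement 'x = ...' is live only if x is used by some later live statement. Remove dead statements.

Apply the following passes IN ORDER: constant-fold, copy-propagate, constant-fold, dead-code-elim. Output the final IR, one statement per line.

Answer: return 2

Derivation:
Initial IR:
  t = 2
  b = t + t
  a = 5
  d = 4 + 7
  c = d
  return t
After constant-fold (6 stmts):
  t = 2
  b = t + t
  a = 5
  d = 11
  c = d
  return t
After copy-propagate (6 stmts):
  t = 2
  b = 2 + 2
  a = 5
  d = 11
  c = 11
  return 2
After constant-fold (6 stmts):
  t = 2
  b = 4
  a = 5
  d = 11
  c = 11
  return 2
After dead-code-elim (1 stmts):
  return 2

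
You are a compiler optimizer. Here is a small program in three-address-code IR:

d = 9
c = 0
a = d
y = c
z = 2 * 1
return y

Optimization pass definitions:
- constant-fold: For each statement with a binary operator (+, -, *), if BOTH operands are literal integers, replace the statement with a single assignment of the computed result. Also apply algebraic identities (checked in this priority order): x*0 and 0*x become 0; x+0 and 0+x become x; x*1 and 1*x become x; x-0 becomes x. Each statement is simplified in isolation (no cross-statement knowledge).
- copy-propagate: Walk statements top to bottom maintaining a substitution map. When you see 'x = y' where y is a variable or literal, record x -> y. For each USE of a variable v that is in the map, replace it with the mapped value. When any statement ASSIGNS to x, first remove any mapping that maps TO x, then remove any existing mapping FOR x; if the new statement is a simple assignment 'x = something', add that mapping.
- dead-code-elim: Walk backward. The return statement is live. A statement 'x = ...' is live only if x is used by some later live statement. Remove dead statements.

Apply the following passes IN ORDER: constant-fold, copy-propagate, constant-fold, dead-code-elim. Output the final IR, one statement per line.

Initial IR:
  d = 9
  c = 0
  a = d
  y = c
  z = 2 * 1
  return y
After constant-fold (6 stmts):
  d = 9
  c = 0
  a = d
  y = c
  z = 2
  return y
After copy-propagate (6 stmts):
  d = 9
  c = 0
  a = 9
  y = 0
  z = 2
  return 0
After constant-fold (6 stmts):
  d = 9
  c = 0
  a = 9
  y = 0
  z = 2
  return 0
After dead-code-elim (1 stmts):
  return 0

Answer: return 0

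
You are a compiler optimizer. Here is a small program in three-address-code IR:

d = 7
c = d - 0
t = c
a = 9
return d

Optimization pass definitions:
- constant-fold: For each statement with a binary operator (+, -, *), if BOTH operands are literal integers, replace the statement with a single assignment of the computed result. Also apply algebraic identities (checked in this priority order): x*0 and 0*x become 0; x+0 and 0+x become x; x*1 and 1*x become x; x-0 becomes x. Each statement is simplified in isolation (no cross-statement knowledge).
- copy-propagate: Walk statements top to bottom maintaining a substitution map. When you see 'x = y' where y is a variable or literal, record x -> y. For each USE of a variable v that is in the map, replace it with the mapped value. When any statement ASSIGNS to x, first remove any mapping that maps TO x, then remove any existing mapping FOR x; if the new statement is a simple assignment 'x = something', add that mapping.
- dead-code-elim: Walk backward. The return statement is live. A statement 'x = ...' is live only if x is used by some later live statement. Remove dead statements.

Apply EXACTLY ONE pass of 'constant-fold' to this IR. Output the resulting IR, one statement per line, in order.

Answer: d = 7
c = d
t = c
a = 9
return d

Derivation:
Applying constant-fold statement-by-statement:
  [1] d = 7  (unchanged)
  [2] c = d - 0  -> c = d
  [3] t = c  (unchanged)
  [4] a = 9  (unchanged)
  [5] return d  (unchanged)
Result (5 stmts):
  d = 7
  c = d
  t = c
  a = 9
  return d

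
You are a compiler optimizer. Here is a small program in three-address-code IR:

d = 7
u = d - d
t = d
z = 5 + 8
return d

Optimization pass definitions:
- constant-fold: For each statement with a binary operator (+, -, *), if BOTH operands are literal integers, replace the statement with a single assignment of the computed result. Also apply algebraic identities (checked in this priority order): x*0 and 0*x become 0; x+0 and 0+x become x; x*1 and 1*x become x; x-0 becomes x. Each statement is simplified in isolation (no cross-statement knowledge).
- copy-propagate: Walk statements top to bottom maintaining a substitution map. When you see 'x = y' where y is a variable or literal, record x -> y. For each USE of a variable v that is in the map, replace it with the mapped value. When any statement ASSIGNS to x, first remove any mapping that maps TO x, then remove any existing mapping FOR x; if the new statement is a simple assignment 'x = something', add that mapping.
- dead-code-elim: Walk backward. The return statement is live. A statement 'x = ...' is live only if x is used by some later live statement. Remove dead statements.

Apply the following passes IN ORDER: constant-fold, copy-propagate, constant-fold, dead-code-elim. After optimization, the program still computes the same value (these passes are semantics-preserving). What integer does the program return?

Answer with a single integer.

Answer: 7

Derivation:
Initial IR:
  d = 7
  u = d - d
  t = d
  z = 5 + 8
  return d
After constant-fold (5 stmts):
  d = 7
  u = d - d
  t = d
  z = 13
  return d
After copy-propagate (5 stmts):
  d = 7
  u = 7 - 7
  t = 7
  z = 13
  return 7
After constant-fold (5 stmts):
  d = 7
  u = 0
  t = 7
  z = 13
  return 7
After dead-code-elim (1 stmts):
  return 7
Evaluate:
  d = 7  =>  d = 7
  u = d - d  =>  u = 0
  t = d  =>  t = 7
  z = 5 + 8  =>  z = 13
  return d = 7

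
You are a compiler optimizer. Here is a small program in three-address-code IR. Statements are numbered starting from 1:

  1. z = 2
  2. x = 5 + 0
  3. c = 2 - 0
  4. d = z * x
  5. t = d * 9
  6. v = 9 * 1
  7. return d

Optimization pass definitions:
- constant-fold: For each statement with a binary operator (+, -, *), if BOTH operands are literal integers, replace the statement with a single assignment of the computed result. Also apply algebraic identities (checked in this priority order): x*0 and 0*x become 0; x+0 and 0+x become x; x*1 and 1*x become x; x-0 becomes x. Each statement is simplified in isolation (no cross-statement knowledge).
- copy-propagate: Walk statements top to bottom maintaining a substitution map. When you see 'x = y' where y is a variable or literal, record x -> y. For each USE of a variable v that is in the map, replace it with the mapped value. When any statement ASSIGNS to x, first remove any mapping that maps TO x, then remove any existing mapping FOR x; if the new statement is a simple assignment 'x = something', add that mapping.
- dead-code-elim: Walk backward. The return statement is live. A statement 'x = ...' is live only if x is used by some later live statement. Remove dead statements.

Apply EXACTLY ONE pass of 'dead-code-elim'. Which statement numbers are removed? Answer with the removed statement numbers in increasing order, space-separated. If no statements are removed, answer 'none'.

Backward liveness scan:
Stmt 1 'z = 2': KEEP (z is live); live-in = []
Stmt 2 'x = 5 + 0': KEEP (x is live); live-in = ['z']
Stmt 3 'c = 2 - 0': DEAD (c not in live set ['x', 'z'])
Stmt 4 'd = z * x': KEEP (d is live); live-in = ['x', 'z']
Stmt 5 't = d * 9': DEAD (t not in live set ['d'])
Stmt 6 'v = 9 * 1': DEAD (v not in live set ['d'])
Stmt 7 'return d': KEEP (return); live-in = ['d']
Removed statement numbers: [3, 5, 6]
Surviving IR:
  z = 2
  x = 5 + 0
  d = z * x
  return d

Answer: 3 5 6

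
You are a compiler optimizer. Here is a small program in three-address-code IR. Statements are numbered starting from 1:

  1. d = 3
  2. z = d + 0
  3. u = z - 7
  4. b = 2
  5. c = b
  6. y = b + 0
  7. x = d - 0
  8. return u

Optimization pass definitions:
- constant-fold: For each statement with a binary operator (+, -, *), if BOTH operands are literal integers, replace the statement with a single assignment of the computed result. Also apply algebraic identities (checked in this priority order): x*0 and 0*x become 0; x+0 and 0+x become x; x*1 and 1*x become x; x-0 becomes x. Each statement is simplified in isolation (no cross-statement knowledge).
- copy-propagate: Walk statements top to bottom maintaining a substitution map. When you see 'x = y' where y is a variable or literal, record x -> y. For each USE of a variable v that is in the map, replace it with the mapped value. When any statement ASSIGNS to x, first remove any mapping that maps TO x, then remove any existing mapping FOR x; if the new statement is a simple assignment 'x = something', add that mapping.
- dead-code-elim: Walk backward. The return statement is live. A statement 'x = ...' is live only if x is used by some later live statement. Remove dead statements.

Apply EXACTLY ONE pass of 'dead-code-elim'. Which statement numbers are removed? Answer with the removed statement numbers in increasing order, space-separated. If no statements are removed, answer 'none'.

Backward liveness scan:
Stmt 1 'd = 3': KEEP (d is live); live-in = []
Stmt 2 'z = d + 0': KEEP (z is live); live-in = ['d']
Stmt 3 'u = z - 7': KEEP (u is live); live-in = ['z']
Stmt 4 'b = 2': DEAD (b not in live set ['u'])
Stmt 5 'c = b': DEAD (c not in live set ['u'])
Stmt 6 'y = b + 0': DEAD (y not in live set ['u'])
Stmt 7 'x = d - 0': DEAD (x not in live set ['u'])
Stmt 8 'return u': KEEP (return); live-in = ['u']
Removed statement numbers: [4, 5, 6, 7]
Surviving IR:
  d = 3
  z = d + 0
  u = z - 7
  return u

Answer: 4 5 6 7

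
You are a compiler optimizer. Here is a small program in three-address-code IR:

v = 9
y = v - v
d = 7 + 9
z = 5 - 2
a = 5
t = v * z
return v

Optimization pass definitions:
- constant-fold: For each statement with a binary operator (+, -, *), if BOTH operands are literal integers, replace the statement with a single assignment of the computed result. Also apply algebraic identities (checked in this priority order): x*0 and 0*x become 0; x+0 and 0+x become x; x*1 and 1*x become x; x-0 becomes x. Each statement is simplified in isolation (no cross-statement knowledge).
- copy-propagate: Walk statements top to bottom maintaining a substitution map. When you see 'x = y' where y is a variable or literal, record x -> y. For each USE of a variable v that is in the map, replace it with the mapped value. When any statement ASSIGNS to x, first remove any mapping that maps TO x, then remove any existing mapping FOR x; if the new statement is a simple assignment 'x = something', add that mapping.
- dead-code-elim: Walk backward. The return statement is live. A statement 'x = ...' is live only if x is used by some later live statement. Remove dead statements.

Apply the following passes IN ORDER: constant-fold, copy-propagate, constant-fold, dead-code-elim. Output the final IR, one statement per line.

Answer: return 9

Derivation:
Initial IR:
  v = 9
  y = v - v
  d = 7 + 9
  z = 5 - 2
  a = 5
  t = v * z
  return v
After constant-fold (7 stmts):
  v = 9
  y = v - v
  d = 16
  z = 3
  a = 5
  t = v * z
  return v
After copy-propagate (7 stmts):
  v = 9
  y = 9 - 9
  d = 16
  z = 3
  a = 5
  t = 9 * 3
  return 9
After constant-fold (7 stmts):
  v = 9
  y = 0
  d = 16
  z = 3
  a = 5
  t = 27
  return 9
After dead-code-elim (1 stmts):
  return 9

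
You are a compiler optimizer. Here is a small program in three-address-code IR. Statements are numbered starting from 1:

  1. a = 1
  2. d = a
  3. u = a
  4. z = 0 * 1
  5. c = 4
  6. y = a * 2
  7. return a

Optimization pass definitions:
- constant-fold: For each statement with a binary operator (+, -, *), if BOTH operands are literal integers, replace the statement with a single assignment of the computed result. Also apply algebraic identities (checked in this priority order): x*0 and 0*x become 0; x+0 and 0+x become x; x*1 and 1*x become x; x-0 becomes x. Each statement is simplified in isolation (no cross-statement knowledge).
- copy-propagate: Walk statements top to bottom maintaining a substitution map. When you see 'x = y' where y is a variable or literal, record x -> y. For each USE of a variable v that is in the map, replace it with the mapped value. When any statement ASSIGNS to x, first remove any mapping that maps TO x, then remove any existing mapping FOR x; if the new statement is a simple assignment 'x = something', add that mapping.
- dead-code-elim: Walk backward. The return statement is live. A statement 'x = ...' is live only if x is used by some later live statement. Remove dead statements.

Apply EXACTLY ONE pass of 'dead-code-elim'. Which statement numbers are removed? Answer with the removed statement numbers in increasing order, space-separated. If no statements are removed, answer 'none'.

Answer: 2 3 4 5 6

Derivation:
Backward liveness scan:
Stmt 1 'a = 1': KEEP (a is live); live-in = []
Stmt 2 'd = a': DEAD (d not in live set ['a'])
Stmt 3 'u = a': DEAD (u not in live set ['a'])
Stmt 4 'z = 0 * 1': DEAD (z not in live set ['a'])
Stmt 5 'c = 4': DEAD (c not in live set ['a'])
Stmt 6 'y = a * 2': DEAD (y not in live set ['a'])
Stmt 7 'return a': KEEP (return); live-in = ['a']
Removed statement numbers: [2, 3, 4, 5, 6]
Surviving IR:
  a = 1
  return a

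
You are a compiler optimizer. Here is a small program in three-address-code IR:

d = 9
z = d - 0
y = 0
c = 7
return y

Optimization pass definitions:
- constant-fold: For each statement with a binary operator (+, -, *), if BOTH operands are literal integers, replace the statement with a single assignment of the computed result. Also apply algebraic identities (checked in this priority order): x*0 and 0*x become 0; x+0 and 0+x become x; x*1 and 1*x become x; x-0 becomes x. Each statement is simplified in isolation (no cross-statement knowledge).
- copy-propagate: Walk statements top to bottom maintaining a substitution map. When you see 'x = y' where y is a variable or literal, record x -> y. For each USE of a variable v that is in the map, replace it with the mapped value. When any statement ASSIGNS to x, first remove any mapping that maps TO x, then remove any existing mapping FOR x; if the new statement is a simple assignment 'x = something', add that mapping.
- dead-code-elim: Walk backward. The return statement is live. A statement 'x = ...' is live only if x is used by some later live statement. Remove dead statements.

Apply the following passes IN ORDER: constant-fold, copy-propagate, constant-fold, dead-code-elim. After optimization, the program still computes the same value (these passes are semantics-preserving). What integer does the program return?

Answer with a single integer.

Initial IR:
  d = 9
  z = d - 0
  y = 0
  c = 7
  return y
After constant-fold (5 stmts):
  d = 9
  z = d
  y = 0
  c = 7
  return y
After copy-propagate (5 stmts):
  d = 9
  z = 9
  y = 0
  c = 7
  return 0
After constant-fold (5 stmts):
  d = 9
  z = 9
  y = 0
  c = 7
  return 0
After dead-code-elim (1 stmts):
  return 0
Evaluate:
  d = 9  =>  d = 9
  z = d - 0  =>  z = 9
  y = 0  =>  y = 0
  c = 7  =>  c = 7
  return y = 0

Answer: 0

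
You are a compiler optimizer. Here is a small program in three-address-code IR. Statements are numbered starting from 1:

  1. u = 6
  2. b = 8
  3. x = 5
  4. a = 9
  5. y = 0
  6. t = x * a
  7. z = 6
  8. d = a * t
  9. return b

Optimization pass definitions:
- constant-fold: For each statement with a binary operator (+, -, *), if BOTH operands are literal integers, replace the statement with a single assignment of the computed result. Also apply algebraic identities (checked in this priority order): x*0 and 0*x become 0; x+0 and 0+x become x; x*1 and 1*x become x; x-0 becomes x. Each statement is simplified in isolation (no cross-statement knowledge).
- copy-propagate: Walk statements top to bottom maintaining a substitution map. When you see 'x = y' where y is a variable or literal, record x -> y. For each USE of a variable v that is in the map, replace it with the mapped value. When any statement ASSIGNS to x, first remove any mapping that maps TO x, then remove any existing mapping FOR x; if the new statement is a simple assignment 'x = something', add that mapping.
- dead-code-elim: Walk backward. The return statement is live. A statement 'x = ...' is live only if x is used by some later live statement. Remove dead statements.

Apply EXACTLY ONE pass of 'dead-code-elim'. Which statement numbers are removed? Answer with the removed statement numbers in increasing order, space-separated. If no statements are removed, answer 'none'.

Answer: 1 3 4 5 6 7 8

Derivation:
Backward liveness scan:
Stmt 1 'u = 6': DEAD (u not in live set [])
Stmt 2 'b = 8': KEEP (b is live); live-in = []
Stmt 3 'x = 5': DEAD (x not in live set ['b'])
Stmt 4 'a = 9': DEAD (a not in live set ['b'])
Stmt 5 'y = 0': DEAD (y not in live set ['b'])
Stmt 6 't = x * a': DEAD (t not in live set ['b'])
Stmt 7 'z = 6': DEAD (z not in live set ['b'])
Stmt 8 'd = a * t': DEAD (d not in live set ['b'])
Stmt 9 'return b': KEEP (return); live-in = ['b']
Removed statement numbers: [1, 3, 4, 5, 6, 7, 8]
Surviving IR:
  b = 8
  return b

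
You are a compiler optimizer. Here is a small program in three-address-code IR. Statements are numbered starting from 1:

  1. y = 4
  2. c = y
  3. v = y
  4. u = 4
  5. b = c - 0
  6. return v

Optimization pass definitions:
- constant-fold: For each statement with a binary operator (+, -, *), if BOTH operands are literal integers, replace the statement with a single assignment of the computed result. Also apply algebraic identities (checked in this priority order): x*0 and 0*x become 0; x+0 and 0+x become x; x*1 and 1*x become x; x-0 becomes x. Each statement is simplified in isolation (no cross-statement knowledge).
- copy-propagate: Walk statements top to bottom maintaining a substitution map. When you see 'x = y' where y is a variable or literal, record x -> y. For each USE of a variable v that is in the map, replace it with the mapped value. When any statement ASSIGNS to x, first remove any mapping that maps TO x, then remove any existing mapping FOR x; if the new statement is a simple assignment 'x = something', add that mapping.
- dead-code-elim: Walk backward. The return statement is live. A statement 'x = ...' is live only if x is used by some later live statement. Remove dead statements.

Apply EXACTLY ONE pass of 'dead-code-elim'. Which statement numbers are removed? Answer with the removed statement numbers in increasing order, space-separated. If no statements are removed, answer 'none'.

Backward liveness scan:
Stmt 1 'y = 4': KEEP (y is live); live-in = []
Stmt 2 'c = y': DEAD (c not in live set ['y'])
Stmt 3 'v = y': KEEP (v is live); live-in = ['y']
Stmt 4 'u = 4': DEAD (u not in live set ['v'])
Stmt 5 'b = c - 0': DEAD (b not in live set ['v'])
Stmt 6 'return v': KEEP (return); live-in = ['v']
Removed statement numbers: [2, 4, 5]
Surviving IR:
  y = 4
  v = y
  return v

Answer: 2 4 5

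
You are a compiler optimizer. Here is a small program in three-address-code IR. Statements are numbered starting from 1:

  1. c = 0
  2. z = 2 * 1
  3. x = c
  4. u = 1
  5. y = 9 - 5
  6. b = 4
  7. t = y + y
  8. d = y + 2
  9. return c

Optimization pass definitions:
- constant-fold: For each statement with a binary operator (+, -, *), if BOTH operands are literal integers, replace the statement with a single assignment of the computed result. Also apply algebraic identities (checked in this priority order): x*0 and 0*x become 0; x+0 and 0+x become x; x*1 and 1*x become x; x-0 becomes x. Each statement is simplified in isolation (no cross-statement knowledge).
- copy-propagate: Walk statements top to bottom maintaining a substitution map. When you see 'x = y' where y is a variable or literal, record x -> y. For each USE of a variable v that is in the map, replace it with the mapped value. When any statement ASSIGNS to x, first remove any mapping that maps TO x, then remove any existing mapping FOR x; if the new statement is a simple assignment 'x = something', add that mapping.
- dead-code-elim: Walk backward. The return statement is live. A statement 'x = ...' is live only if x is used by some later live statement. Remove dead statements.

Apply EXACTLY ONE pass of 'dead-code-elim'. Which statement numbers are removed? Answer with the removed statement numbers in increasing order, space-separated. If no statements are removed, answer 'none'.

Answer: 2 3 4 5 6 7 8

Derivation:
Backward liveness scan:
Stmt 1 'c = 0': KEEP (c is live); live-in = []
Stmt 2 'z = 2 * 1': DEAD (z not in live set ['c'])
Stmt 3 'x = c': DEAD (x not in live set ['c'])
Stmt 4 'u = 1': DEAD (u not in live set ['c'])
Stmt 5 'y = 9 - 5': DEAD (y not in live set ['c'])
Stmt 6 'b = 4': DEAD (b not in live set ['c'])
Stmt 7 't = y + y': DEAD (t not in live set ['c'])
Stmt 8 'd = y + 2': DEAD (d not in live set ['c'])
Stmt 9 'return c': KEEP (return); live-in = ['c']
Removed statement numbers: [2, 3, 4, 5, 6, 7, 8]
Surviving IR:
  c = 0
  return c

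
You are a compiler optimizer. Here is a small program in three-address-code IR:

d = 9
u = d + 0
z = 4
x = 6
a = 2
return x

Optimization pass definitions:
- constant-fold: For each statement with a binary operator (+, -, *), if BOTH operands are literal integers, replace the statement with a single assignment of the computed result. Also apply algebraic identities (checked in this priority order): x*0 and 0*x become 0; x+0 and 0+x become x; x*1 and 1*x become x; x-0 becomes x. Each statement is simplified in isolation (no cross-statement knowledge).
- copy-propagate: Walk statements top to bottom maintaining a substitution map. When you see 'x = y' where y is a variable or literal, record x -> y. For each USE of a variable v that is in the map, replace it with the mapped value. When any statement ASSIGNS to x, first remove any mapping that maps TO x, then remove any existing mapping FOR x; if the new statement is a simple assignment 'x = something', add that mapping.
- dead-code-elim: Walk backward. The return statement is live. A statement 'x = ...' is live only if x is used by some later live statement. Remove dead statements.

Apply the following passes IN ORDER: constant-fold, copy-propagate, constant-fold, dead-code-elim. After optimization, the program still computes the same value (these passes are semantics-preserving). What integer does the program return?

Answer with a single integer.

Initial IR:
  d = 9
  u = d + 0
  z = 4
  x = 6
  a = 2
  return x
After constant-fold (6 stmts):
  d = 9
  u = d
  z = 4
  x = 6
  a = 2
  return x
After copy-propagate (6 stmts):
  d = 9
  u = 9
  z = 4
  x = 6
  a = 2
  return 6
After constant-fold (6 stmts):
  d = 9
  u = 9
  z = 4
  x = 6
  a = 2
  return 6
After dead-code-elim (1 stmts):
  return 6
Evaluate:
  d = 9  =>  d = 9
  u = d + 0  =>  u = 9
  z = 4  =>  z = 4
  x = 6  =>  x = 6
  a = 2  =>  a = 2
  return x = 6

Answer: 6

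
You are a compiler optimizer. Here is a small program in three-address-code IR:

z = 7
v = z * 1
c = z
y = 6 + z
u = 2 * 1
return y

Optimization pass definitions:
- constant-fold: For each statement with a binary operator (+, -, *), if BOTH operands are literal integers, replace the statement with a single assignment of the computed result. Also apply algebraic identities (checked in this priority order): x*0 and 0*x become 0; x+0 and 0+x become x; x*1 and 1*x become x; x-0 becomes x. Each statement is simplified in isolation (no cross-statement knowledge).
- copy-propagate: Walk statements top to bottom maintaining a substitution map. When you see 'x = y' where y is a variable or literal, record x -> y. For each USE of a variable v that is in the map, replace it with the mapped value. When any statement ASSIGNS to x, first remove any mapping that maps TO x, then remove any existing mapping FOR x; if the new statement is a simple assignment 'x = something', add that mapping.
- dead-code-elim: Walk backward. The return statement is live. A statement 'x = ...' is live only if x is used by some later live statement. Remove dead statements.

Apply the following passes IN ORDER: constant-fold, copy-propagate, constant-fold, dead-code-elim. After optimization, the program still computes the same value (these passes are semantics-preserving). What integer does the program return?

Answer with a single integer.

Answer: 13

Derivation:
Initial IR:
  z = 7
  v = z * 1
  c = z
  y = 6 + z
  u = 2 * 1
  return y
After constant-fold (6 stmts):
  z = 7
  v = z
  c = z
  y = 6 + z
  u = 2
  return y
After copy-propagate (6 stmts):
  z = 7
  v = 7
  c = 7
  y = 6 + 7
  u = 2
  return y
After constant-fold (6 stmts):
  z = 7
  v = 7
  c = 7
  y = 13
  u = 2
  return y
After dead-code-elim (2 stmts):
  y = 13
  return y
Evaluate:
  z = 7  =>  z = 7
  v = z * 1  =>  v = 7
  c = z  =>  c = 7
  y = 6 + z  =>  y = 13
  u = 2 * 1  =>  u = 2
  return y = 13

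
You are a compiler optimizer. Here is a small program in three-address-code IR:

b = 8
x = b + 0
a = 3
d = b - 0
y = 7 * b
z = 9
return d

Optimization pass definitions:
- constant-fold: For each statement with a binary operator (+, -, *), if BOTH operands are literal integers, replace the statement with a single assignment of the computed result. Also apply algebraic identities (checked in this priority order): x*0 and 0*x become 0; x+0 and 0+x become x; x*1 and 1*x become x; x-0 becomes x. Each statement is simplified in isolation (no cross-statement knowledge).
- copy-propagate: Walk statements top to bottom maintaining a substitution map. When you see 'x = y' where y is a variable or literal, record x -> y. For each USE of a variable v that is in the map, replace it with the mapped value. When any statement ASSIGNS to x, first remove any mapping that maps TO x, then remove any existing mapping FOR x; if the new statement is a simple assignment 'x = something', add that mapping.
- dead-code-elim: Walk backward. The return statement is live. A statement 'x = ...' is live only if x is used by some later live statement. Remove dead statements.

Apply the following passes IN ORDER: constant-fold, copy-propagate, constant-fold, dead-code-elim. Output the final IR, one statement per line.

Initial IR:
  b = 8
  x = b + 0
  a = 3
  d = b - 0
  y = 7 * b
  z = 9
  return d
After constant-fold (7 stmts):
  b = 8
  x = b
  a = 3
  d = b
  y = 7 * b
  z = 9
  return d
After copy-propagate (7 stmts):
  b = 8
  x = 8
  a = 3
  d = 8
  y = 7 * 8
  z = 9
  return 8
After constant-fold (7 stmts):
  b = 8
  x = 8
  a = 3
  d = 8
  y = 56
  z = 9
  return 8
After dead-code-elim (1 stmts):
  return 8

Answer: return 8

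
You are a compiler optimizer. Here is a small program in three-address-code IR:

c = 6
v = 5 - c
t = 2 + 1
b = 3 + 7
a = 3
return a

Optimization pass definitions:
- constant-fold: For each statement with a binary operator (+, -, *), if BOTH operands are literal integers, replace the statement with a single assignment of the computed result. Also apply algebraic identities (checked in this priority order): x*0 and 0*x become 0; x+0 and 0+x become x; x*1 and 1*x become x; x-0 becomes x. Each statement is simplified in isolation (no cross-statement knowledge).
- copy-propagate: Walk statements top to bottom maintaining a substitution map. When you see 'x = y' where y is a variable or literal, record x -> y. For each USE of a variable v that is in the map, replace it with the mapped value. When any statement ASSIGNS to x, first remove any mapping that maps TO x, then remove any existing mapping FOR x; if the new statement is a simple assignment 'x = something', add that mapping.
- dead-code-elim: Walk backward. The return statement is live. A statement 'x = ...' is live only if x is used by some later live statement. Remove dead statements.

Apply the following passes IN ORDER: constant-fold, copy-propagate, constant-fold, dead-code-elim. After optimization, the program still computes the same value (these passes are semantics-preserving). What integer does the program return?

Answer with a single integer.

Initial IR:
  c = 6
  v = 5 - c
  t = 2 + 1
  b = 3 + 7
  a = 3
  return a
After constant-fold (6 stmts):
  c = 6
  v = 5 - c
  t = 3
  b = 10
  a = 3
  return a
After copy-propagate (6 stmts):
  c = 6
  v = 5 - 6
  t = 3
  b = 10
  a = 3
  return 3
After constant-fold (6 stmts):
  c = 6
  v = -1
  t = 3
  b = 10
  a = 3
  return 3
After dead-code-elim (1 stmts):
  return 3
Evaluate:
  c = 6  =>  c = 6
  v = 5 - c  =>  v = -1
  t = 2 + 1  =>  t = 3
  b = 3 + 7  =>  b = 10
  a = 3  =>  a = 3
  return a = 3

Answer: 3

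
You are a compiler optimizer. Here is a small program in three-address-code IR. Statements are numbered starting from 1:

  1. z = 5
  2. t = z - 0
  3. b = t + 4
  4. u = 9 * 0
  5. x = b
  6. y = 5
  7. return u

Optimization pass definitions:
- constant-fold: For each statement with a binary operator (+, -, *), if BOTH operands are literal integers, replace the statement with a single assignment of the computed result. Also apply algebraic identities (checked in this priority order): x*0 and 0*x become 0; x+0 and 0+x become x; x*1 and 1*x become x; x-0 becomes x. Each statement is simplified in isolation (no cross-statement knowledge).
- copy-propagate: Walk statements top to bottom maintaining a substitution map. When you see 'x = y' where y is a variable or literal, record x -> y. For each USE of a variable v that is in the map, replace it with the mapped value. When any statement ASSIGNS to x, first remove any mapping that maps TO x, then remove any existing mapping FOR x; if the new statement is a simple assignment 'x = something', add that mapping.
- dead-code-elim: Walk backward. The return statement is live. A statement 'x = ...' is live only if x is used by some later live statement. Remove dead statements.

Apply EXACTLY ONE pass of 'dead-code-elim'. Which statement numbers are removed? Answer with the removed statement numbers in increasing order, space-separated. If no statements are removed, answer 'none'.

Backward liveness scan:
Stmt 1 'z = 5': DEAD (z not in live set [])
Stmt 2 't = z - 0': DEAD (t not in live set [])
Stmt 3 'b = t + 4': DEAD (b not in live set [])
Stmt 4 'u = 9 * 0': KEEP (u is live); live-in = []
Stmt 5 'x = b': DEAD (x not in live set ['u'])
Stmt 6 'y = 5': DEAD (y not in live set ['u'])
Stmt 7 'return u': KEEP (return); live-in = ['u']
Removed statement numbers: [1, 2, 3, 5, 6]
Surviving IR:
  u = 9 * 0
  return u

Answer: 1 2 3 5 6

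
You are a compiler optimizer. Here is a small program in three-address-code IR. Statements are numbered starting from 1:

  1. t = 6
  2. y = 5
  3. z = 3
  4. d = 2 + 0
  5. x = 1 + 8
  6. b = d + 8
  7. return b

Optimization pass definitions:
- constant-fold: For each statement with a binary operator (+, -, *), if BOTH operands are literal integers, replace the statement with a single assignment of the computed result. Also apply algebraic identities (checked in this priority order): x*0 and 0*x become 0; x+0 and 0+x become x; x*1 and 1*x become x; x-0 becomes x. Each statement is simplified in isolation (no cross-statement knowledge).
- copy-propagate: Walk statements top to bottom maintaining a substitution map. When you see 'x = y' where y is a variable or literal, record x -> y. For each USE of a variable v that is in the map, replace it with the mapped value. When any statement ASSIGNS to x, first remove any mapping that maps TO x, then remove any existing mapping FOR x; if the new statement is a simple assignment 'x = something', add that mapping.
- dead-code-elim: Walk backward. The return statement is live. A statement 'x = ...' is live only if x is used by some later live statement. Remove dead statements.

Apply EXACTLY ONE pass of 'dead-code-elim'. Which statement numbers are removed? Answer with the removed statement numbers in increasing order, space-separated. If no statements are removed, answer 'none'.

Answer: 1 2 3 5

Derivation:
Backward liveness scan:
Stmt 1 't = 6': DEAD (t not in live set [])
Stmt 2 'y = 5': DEAD (y not in live set [])
Stmt 3 'z = 3': DEAD (z not in live set [])
Stmt 4 'd = 2 + 0': KEEP (d is live); live-in = []
Stmt 5 'x = 1 + 8': DEAD (x not in live set ['d'])
Stmt 6 'b = d + 8': KEEP (b is live); live-in = ['d']
Stmt 7 'return b': KEEP (return); live-in = ['b']
Removed statement numbers: [1, 2, 3, 5]
Surviving IR:
  d = 2 + 0
  b = d + 8
  return b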